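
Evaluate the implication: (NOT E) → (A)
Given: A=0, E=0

Antecedent (NOT E) = 1; consequent (A) = 0.
1 → 0 = 0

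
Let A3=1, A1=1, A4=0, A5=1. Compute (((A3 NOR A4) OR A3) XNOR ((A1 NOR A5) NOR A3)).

Substituting: (((1 NOR 0) OR 1) XNOR ((1 NOR 1) NOR 1))
= 0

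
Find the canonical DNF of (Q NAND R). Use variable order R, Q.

(NOT R AND NOT Q) OR (NOT R AND Q) OR (R AND NOT Q)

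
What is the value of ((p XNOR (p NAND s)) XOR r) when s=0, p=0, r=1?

Substituting: ((0 XNOR (0 NAND 0)) XOR 1)
= 1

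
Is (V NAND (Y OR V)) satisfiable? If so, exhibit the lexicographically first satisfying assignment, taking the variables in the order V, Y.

V=0, Y=0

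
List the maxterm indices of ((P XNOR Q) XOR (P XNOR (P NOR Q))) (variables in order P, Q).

ΠM(2) = (NOT P OR Q)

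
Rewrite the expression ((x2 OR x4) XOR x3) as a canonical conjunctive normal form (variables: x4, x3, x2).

(x4 OR x3 OR x2) AND (x4 OR NOT x3 OR NOT x2) AND (NOT x4 OR NOT x3 OR x2) AND (NOT x4 OR NOT x3 OR NOT x2)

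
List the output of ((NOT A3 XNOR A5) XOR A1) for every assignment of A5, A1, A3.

A5 | A1 | A3 | Output
---------------------
0 | 0 | 0 | 0
0 | 0 | 1 | 1
0 | 1 | 0 | 1
0 | 1 | 1 | 0
1 | 0 | 0 | 1
1 | 0 | 1 | 0
1 | 1 | 0 | 0
1 | 1 | 1 | 1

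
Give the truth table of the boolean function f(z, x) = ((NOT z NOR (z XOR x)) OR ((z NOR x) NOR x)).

z | x | Output
--------------
0 | 0 | 0
0 | 1 | 0
1 | 0 | 1
1 | 1 | 1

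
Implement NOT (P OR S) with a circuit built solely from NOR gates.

(((P NOR S) NOR (P NOR S)) NOR ((P NOR S) NOR (P NOR S)))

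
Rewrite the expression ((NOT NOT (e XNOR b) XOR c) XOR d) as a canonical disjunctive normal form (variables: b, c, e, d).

(NOT b AND NOT c AND NOT e AND NOT d) OR (NOT b AND NOT c AND e AND d) OR (NOT b AND c AND NOT e AND d) OR (NOT b AND c AND e AND NOT d) OR (b AND NOT c AND NOT e AND d) OR (b AND NOT c AND e AND NOT d) OR (b AND c AND NOT e AND NOT d) OR (b AND c AND e AND d)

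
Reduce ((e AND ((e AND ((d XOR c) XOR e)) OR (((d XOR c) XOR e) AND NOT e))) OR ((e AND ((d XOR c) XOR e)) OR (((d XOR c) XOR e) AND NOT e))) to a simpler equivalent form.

By absorption (E OR (E AND v) = E) then distribution ((E AND v) OR (E AND NOT v) = E):
= ((d XOR c) XOR e)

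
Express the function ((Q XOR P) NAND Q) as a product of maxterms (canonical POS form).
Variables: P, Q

ΠM(1) = (P OR NOT Q)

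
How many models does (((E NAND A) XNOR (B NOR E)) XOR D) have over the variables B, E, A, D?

Satisfying assignments: (0,0,0,0), (0,0,1,0), (0,1,0,1), (0,1,1,0), (1,0,0,1), (1,0,1,1), (1,1,0,1), (1,1,1,0)
Count: 8 out of 16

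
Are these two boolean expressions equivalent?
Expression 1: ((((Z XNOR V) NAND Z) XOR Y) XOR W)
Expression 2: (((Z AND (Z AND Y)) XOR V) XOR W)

No. Counterexample: with V=0, Y=0, Z=0, W=0, Expression 1 = 1 but Expression 2 = 0.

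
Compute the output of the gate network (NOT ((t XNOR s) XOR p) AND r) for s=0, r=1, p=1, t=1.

Substituting: (NOT ((1 XNOR 0) XOR 1) AND 1)
= 0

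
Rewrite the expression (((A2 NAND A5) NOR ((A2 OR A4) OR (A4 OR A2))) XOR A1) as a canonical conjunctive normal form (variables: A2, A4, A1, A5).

(A2 OR A4 OR A1 OR A5) AND (A2 OR A4 OR A1 OR NOT A5) AND (A2 OR NOT A4 OR A1 OR A5) AND (A2 OR NOT A4 OR A1 OR NOT A5) AND (NOT A2 OR A4 OR A1 OR A5) AND (NOT A2 OR A4 OR A1 OR NOT A5) AND (NOT A2 OR NOT A4 OR A1 OR A5) AND (NOT A2 OR NOT A4 OR A1 OR NOT A5)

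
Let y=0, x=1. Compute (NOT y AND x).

Substituting: (NOT 0 AND 1)
= 1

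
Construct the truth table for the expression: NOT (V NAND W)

V | W | Output
--------------
0 | 0 | 0
0 | 1 | 0
1 | 0 | 0
1 | 1 | 1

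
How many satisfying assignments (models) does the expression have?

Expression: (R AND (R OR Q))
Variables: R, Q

Satisfying assignments: (1,0), (1,1)
Count: 2 out of 4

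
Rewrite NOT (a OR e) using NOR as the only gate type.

(((a NOR e) NOR (a NOR e)) NOR ((a NOR e) NOR (a NOR e)))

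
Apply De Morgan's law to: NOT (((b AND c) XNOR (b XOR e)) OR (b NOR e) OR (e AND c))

NOT ((b AND c) XNOR (b XOR e)) AND NOT (b NOR e) AND NOT (e AND c)
De Morgan's: NOT(OR of terms) = AND of negations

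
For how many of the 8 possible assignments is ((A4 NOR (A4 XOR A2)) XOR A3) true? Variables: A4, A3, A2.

Satisfying assignments: (0,0,0), (0,1,1), (1,1,0), (1,1,1)
Count: 4 out of 8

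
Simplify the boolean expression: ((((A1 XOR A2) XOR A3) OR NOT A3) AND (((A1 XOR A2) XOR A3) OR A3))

By distribution ((E OR v) AND (E OR NOT v) = E):
= ((A1 XOR A2) XOR A3)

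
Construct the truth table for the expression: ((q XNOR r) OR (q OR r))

q | r | Output
--------------
0 | 0 | 1
0 | 1 | 1
1 | 0 | 1
1 | 1 | 1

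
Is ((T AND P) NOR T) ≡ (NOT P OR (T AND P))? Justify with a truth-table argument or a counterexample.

No. Counterexample: with P=0, T=1, Expression 1 = 0 but Expression 2 = 1.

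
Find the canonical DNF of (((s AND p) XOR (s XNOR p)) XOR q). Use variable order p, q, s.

(NOT p AND NOT q AND NOT s) OR (NOT p AND q AND s) OR (p AND q AND NOT s) OR (p AND q AND s)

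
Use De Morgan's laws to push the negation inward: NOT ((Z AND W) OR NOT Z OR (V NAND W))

NOT (Z AND W) AND Z AND NOT (V NAND W)
De Morgan's: NOT(OR of terms) = AND of negations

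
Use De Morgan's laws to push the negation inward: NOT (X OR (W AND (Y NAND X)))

NOT X AND NOT (W AND (Y NAND X))
De Morgan's: NOT(OR of terms) = AND of negations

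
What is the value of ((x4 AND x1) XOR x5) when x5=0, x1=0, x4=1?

Substituting: ((1 AND 0) XOR 0)
= 0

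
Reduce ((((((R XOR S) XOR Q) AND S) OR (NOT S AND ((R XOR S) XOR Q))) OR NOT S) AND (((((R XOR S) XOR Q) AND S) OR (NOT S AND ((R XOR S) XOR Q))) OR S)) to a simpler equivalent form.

By distribution ((E OR v) AND (E OR NOT v) = E) then distribution ((E AND v) OR (E AND NOT v) = E):
= ((R XOR S) XOR Q)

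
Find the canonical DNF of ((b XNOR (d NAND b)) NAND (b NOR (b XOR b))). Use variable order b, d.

(NOT b AND NOT d) OR (NOT b AND d) OR (b AND NOT d) OR (b AND d)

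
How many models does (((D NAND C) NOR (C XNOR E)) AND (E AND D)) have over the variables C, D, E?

No assignment satisfies the expression.
Count: 0 out of 8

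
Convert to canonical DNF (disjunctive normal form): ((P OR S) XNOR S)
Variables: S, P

(NOT S AND NOT P) OR (S AND NOT P) OR (S AND P)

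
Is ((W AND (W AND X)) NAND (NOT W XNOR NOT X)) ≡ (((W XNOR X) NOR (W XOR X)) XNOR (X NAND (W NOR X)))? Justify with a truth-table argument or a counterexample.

No. Counterexample: with W=0, X=0, Expression 1 = 1 but Expression 2 = 0.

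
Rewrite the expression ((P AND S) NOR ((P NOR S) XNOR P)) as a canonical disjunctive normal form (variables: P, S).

(NOT P AND NOT S) OR (P AND NOT S)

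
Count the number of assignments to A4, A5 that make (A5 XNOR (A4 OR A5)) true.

Satisfying assignments: (0,0), (0,1), (1,1)
Count: 3 out of 4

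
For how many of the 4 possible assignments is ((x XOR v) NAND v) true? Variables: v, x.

Satisfying assignments: (0,0), (0,1), (1,1)
Count: 3 out of 4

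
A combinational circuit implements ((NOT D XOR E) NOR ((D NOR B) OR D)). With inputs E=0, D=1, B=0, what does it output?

Substituting: ((NOT 1 XOR 0) NOR ((1 NOR 0) OR 1))
= 0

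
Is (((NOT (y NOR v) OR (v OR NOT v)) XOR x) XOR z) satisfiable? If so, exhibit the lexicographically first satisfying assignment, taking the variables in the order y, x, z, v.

y=0, x=0, z=0, v=0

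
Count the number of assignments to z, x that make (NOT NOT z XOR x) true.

Satisfying assignments: (0,1), (1,0)
Count: 2 out of 4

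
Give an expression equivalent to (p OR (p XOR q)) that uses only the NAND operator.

((p NAND p) NAND (((p NAND (p NAND q)) NAND (q NAND (p NAND q))) NAND ((p NAND (p NAND q)) NAND (q NAND (p NAND q)))))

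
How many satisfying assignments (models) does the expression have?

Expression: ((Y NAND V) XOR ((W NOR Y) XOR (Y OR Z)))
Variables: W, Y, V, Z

Satisfying assignments: (0,0,0,1), (0,0,1,1), (0,1,1,0), (0,1,1,1), (1,0,0,0), (1,0,1,0), (1,1,1,0), (1,1,1,1)
Count: 8 out of 16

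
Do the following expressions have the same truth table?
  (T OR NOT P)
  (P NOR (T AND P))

No. Counterexample: with T=1, P=1, Expression 1 = 1 but Expression 2 = 0.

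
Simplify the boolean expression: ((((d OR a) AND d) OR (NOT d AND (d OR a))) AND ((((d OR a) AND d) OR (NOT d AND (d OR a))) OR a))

By absorption (E AND (E OR v) = E) then distribution ((E AND v) OR (E AND NOT v) = E):
= (d OR a)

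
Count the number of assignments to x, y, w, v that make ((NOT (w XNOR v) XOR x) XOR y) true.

Satisfying assignments: (0,0,0,1), (0,0,1,0), (0,1,0,0), (0,1,1,1), (1,0,0,0), (1,0,1,1), (1,1,0,1), (1,1,1,0)
Count: 8 out of 16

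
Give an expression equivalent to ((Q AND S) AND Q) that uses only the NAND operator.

((((Q NAND S) NAND (Q NAND S)) NAND Q) NAND (((Q NAND S) NAND (Q NAND S)) NAND Q))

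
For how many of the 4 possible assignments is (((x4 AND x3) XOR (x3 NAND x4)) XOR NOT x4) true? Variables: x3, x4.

Satisfying assignments: (0,1), (1,1)
Count: 2 out of 4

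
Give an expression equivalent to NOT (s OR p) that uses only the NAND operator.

(((s NAND s) NAND (p NAND p)) NAND ((s NAND s) NAND (p NAND p)))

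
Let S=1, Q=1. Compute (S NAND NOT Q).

Substituting: (1 NAND NOT 1)
= 1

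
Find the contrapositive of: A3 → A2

Contrapositive: NOT A2 → NOT A3
Note: A statement and its contrapositive are logically equivalent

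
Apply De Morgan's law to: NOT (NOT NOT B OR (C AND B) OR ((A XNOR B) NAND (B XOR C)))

NOT B AND NOT (C AND B) AND NOT ((A XNOR B) NAND (B XOR C))
De Morgan's: NOT(OR of terms) = AND of negations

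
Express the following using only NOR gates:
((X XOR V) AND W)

((((((X NOR V) NOR (X NOR V)) NOR ((X NOR V) NOR (X NOR V))) NOR ((((X NOR X) NOR (V NOR V)) NOR ((X NOR X) NOR (V NOR V))) NOR (((X NOR X) NOR (V NOR V)) NOR ((X NOR X) NOR (V NOR V))))) NOR ((((X NOR V) NOR (X NOR V)) NOR ((X NOR V) NOR (X NOR V))) NOR ((((X NOR X) NOR (V NOR V)) NOR ((X NOR X) NOR (V NOR V))) NOR (((X NOR X) NOR (V NOR V)) NOR ((X NOR X) NOR (V NOR V)))))) NOR (W NOR W))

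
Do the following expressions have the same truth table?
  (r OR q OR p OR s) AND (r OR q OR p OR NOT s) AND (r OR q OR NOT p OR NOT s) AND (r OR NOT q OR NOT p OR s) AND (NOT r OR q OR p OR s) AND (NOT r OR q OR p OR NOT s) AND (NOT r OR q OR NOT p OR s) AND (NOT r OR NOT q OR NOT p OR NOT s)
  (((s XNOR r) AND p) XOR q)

Yes, they are equivalent — the two output columns agree on all 16 assignments:
r | q | p | s | Expression 1 | Expression 2
-------------------------------------------
0 | 0 | 0 | 0 | 0 | 0
0 | 0 | 0 | 1 | 0 | 0
0 | 0 | 1 | 0 | 1 | 1
0 | 0 | 1 | 1 | 0 | 0
0 | 1 | 0 | 0 | 1 | 1
0 | 1 | 0 | 1 | 1 | 1
0 | 1 | 1 | 0 | 0 | 0
0 | 1 | 1 | 1 | 1 | 1
1 | 0 | 0 | 0 | 0 | 0
1 | 0 | 0 | 1 | 0 | 0
1 | 0 | 1 | 0 | 0 | 0
1 | 0 | 1 | 1 | 1 | 1
1 | 1 | 0 | 0 | 1 | 1
1 | 1 | 0 | 1 | 1 | 1
1 | 1 | 1 | 0 | 1 | 1
1 | 1 | 1 | 1 | 0 | 0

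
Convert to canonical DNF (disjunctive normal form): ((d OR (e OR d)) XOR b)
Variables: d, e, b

(NOT d AND NOT e AND b) OR (NOT d AND e AND NOT b) OR (d AND NOT e AND NOT b) OR (d AND e AND NOT b)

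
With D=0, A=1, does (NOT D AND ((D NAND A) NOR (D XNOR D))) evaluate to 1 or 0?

Substituting: (NOT 0 AND ((0 NAND 1) NOR (0 XNOR 0)))
= 0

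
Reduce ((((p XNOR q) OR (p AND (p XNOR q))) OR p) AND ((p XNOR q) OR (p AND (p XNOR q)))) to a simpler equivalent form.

By absorption (E AND (E OR v) = E) then absorption (E OR (E AND v) = E):
= (p XNOR q)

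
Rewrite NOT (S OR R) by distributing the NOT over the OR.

NOT S AND NOT R
De Morgan's: NOT(OR of terms) = AND of negations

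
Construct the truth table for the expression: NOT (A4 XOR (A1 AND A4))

A4 | A1 | Output
----------------
0 | 0 | 1
0 | 1 | 1
1 | 0 | 0
1 | 1 | 1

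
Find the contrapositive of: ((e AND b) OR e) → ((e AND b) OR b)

Contrapositive: NOT ((e AND b) OR b) → NOT ((e AND b) OR e)
Note: A statement and its contrapositive are logically equivalent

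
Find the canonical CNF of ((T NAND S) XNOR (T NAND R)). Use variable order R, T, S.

(R OR NOT T OR NOT S) AND (NOT R OR NOT T OR S)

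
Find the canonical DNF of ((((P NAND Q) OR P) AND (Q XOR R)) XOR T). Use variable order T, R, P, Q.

(NOT T AND NOT R AND NOT P AND Q) OR (NOT T AND NOT R AND P AND Q) OR (NOT T AND R AND NOT P AND NOT Q) OR (NOT T AND R AND P AND NOT Q) OR (T AND NOT R AND NOT P AND NOT Q) OR (T AND NOT R AND P AND NOT Q) OR (T AND R AND NOT P AND Q) OR (T AND R AND P AND Q)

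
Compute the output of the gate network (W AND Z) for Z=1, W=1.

Substituting: (1 AND 1)
= 1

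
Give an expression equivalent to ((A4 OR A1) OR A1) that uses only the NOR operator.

((((A4 NOR A1) NOR (A4 NOR A1)) NOR A1) NOR (((A4 NOR A1) NOR (A4 NOR A1)) NOR A1))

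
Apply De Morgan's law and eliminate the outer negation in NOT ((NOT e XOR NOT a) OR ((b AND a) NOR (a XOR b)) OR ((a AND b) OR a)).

NOT (NOT e XOR NOT a) AND NOT ((b AND a) NOR (a XOR b)) AND NOT ((a AND b) OR a)
De Morgan's: NOT(OR of terms) = AND of negations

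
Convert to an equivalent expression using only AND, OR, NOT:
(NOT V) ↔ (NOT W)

((NOT V) AND (NOT W)) OR (V AND W)
(Biconditional = both true or both false)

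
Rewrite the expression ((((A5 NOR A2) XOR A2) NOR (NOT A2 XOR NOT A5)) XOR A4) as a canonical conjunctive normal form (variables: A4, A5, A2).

(A4 OR A5 OR A2) AND (A4 OR A5 OR NOT A2) AND (A4 OR NOT A5 OR A2) AND (A4 OR NOT A5 OR NOT A2)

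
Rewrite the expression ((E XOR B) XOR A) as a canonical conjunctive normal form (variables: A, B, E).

(A OR B OR E) AND (A OR NOT B OR NOT E) AND (NOT A OR B OR NOT E) AND (NOT A OR NOT B OR E)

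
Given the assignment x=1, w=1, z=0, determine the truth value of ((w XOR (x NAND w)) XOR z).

Substituting: ((1 XOR (1 NAND 1)) XOR 0)
= 1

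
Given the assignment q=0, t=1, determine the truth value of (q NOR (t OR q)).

Substituting: (0 NOR (1 OR 0))
= 0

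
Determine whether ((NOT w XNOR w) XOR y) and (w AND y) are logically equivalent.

No. Counterexample: with y=1, w=0, Expression 1 = 1 but Expression 2 = 0.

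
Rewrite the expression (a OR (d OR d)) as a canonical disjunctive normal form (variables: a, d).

(NOT a AND d) OR (a AND NOT d) OR (a AND d)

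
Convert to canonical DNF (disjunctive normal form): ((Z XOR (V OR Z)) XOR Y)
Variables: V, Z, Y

(NOT V AND NOT Z AND Y) OR (NOT V AND Z AND Y) OR (V AND NOT Z AND NOT Y) OR (V AND Z AND Y)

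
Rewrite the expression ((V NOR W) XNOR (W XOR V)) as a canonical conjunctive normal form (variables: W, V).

(W OR V) AND (W OR NOT V) AND (NOT W OR V)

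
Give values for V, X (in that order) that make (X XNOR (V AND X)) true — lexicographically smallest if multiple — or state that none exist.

V=0, X=0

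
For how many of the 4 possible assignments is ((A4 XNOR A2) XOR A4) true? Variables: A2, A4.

Satisfying assignments: (0,0), (0,1)
Count: 2 out of 4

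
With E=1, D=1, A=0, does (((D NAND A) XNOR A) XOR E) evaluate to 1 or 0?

Substituting: (((1 NAND 0) XNOR 0) XOR 1)
= 1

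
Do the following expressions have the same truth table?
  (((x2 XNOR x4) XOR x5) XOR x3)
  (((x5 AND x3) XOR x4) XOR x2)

No. Counterexample: with x5=0, x4=0, x3=0, x2=0, Expression 1 = 1 but Expression 2 = 0.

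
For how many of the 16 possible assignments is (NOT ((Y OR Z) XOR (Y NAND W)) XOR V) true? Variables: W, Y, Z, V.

Satisfying assignments: (0,0,0,1), (0,0,1,0), (0,1,0,0), (0,1,1,0), (1,0,0,1), (1,0,1,0), (1,1,0,1), (1,1,1,1)
Count: 8 out of 16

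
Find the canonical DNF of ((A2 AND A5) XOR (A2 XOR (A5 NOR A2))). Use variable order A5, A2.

(NOT A5 AND NOT A2) OR (NOT A5 AND A2)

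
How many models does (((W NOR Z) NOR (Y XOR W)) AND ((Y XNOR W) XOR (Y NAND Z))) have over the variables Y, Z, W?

Satisfying assignments: (1,1,1)
Count: 1 out of 8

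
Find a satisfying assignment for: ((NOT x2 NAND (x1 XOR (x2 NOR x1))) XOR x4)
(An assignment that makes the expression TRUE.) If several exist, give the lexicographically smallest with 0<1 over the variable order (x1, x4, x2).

x1=0, x4=0, x2=1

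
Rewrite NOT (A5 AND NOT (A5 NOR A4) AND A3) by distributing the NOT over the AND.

NOT A5 OR (A5 NOR A4) OR NOT A3
De Morgan's: NOT(AND of terms) = OR of negations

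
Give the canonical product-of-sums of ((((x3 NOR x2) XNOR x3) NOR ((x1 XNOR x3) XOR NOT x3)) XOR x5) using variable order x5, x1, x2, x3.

ΠM(2, 4, 5, 6, 7, 8, 9, 11) = (x5 OR x1 OR NOT x2 OR x3) AND (x5 OR NOT x1 OR x2 OR x3) AND (x5 OR NOT x1 OR x2 OR NOT x3) AND (x5 OR NOT x1 OR NOT x2 OR x3) AND (x5 OR NOT x1 OR NOT x2 OR NOT x3) AND (NOT x5 OR x1 OR x2 OR x3) AND (NOT x5 OR x1 OR x2 OR NOT x3) AND (NOT x5 OR x1 OR NOT x2 OR NOT x3)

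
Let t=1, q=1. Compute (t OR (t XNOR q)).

Substituting: (1 OR (1 XNOR 1))
= 1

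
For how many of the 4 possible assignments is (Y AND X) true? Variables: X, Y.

Satisfying assignments: (1,1)
Count: 1 out of 4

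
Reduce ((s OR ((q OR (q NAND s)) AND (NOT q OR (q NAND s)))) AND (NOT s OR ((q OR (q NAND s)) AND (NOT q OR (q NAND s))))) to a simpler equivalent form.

By distribution ((E OR v) AND (E OR NOT v) = E) then distribution ((E OR v) AND (E OR NOT v) = E):
= (q NAND s)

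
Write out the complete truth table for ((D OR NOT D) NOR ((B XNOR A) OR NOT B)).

D | A | B | Output
------------------
0 | 0 | 0 | 0
0 | 0 | 1 | 0
0 | 1 | 0 | 0
0 | 1 | 1 | 0
1 | 0 | 0 | 0
1 | 0 | 1 | 0
1 | 1 | 0 | 0
1 | 1 | 1 | 0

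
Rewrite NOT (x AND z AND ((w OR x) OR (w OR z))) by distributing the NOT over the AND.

NOT x OR NOT z OR NOT ((w OR x) OR (w OR z))
De Morgan's: NOT(AND of terms) = OR of negations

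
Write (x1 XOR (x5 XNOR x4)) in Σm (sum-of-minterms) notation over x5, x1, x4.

Σm(0, 3, 5, 6) = (NOT x5 AND NOT x1 AND NOT x4) OR (NOT x5 AND x1 AND x4) OR (x5 AND NOT x1 AND x4) OR (x5 AND x1 AND NOT x4)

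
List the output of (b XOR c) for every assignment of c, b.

c | b | Output
--------------
0 | 0 | 0
0 | 1 | 1
1 | 0 | 1
1 | 1 | 0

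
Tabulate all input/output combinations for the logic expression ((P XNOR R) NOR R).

P | R | Output
--------------
0 | 0 | 0
0 | 1 | 0
1 | 0 | 1
1 | 1 | 0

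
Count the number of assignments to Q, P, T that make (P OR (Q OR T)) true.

Satisfying assignments: (0,0,1), (0,1,0), (0,1,1), (1,0,0), (1,0,1), (1,1,0), (1,1,1)
Count: 7 out of 8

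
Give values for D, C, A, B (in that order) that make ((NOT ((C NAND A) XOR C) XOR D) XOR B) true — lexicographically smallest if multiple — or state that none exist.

D=0, C=0, A=0, B=1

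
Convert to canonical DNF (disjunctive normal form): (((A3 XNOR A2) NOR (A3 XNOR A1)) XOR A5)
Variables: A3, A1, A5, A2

(NOT A3 AND NOT A1 AND A5 AND NOT A2) OR (NOT A3 AND NOT A1 AND A5 AND A2) OR (NOT A3 AND A1 AND NOT A5 AND A2) OR (NOT A3 AND A1 AND A5 AND NOT A2) OR (A3 AND NOT A1 AND NOT A5 AND NOT A2) OR (A3 AND NOT A1 AND A5 AND A2) OR (A3 AND A1 AND A5 AND NOT A2) OR (A3 AND A1 AND A5 AND A2)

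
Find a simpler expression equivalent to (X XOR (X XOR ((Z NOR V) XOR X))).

By XOR self-cancellation ((E XOR v) XOR v = E):
= ((Z NOR V) XOR X)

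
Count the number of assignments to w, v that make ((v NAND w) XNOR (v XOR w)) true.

Satisfying assignments: (0,1), (1,0), (1,1)
Count: 3 out of 4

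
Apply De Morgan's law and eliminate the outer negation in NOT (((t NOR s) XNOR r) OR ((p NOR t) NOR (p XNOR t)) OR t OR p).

NOT ((t NOR s) XNOR r) AND NOT ((p NOR t) NOR (p XNOR t)) AND NOT t AND NOT p
De Morgan's: NOT(OR of terms) = AND of negations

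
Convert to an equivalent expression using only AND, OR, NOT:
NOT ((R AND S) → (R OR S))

(R AND S) AND NOT (R OR S)
(Negated implication: NOT(A → B) = A AND NOT B)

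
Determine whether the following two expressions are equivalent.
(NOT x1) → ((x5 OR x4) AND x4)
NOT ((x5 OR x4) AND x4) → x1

Yes, Contrapositive is always equivalent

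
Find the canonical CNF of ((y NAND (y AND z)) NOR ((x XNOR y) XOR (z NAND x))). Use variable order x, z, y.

(x OR z OR y) AND (x OR z OR NOT y) AND (x OR NOT z OR y) AND (x OR NOT z OR NOT y) AND (NOT x OR z OR y) AND (NOT x OR z OR NOT y) AND (NOT x OR NOT z OR y) AND (NOT x OR NOT z OR NOT y)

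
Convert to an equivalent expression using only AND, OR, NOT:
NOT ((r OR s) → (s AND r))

(r OR s) AND NOT (s AND r)
(Negated implication: NOT(A → B) = A AND NOT B)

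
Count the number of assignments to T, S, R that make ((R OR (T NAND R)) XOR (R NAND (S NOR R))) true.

No assignment satisfies the expression.
Count: 0 out of 8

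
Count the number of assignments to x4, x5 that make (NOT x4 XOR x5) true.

Satisfying assignments: (0,0), (1,1)
Count: 2 out of 4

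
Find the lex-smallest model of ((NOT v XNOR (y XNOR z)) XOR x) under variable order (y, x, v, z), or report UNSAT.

y=0, x=0, v=0, z=0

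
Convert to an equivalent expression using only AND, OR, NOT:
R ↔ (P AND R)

(R AND (P AND R)) OR (NOT R AND NOT (P AND R))
(Biconditional = both true or both false)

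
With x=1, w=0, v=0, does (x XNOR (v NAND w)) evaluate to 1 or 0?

Substituting: (1 XNOR (0 NAND 0))
= 1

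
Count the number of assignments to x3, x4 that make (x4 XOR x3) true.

Satisfying assignments: (0,1), (1,0)
Count: 2 out of 4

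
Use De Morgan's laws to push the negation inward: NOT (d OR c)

NOT d AND NOT c
De Morgan's: NOT(OR of terms) = AND of negations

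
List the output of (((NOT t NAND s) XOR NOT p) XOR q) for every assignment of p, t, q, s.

p | t | q | s | Output
----------------------
0 | 0 | 0 | 0 | 0
0 | 0 | 0 | 1 | 1
0 | 0 | 1 | 0 | 1
0 | 0 | 1 | 1 | 0
0 | 1 | 0 | 0 | 0
0 | 1 | 0 | 1 | 0
0 | 1 | 1 | 0 | 1
0 | 1 | 1 | 1 | 1
1 | 0 | 0 | 0 | 1
1 | 0 | 0 | 1 | 0
1 | 0 | 1 | 0 | 0
1 | 0 | 1 | 1 | 1
1 | 1 | 0 | 0 | 1
1 | 1 | 0 | 1 | 1
1 | 1 | 1 | 0 | 0
1 | 1 | 1 | 1 | 0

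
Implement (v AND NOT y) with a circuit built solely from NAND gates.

((v NAND (y NAND y)) NAND (v NAND (y NAND y)))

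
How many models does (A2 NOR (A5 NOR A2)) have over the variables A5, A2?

Satisfying assignments: (1,0)
Count: 1 out of 4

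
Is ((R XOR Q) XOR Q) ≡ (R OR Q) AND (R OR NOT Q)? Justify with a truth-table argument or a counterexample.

Yes, they are equivalent — the two output columns agree on all 4 assignments:
R | Q | Expression 1 | Expression 2
-----------------------------------
0 | 0 | 0 | 0
0 | 1 | 0 | 0
1 | 0 | 1 | 1
1 | 1 | 1 | 1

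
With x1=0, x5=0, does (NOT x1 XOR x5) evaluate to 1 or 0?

Substituting: (NOT 0 XOR 0)
= 1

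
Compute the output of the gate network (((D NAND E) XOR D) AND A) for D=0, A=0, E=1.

Substituting: (((0 NAND 1) XOR 0) AND 0)
= 0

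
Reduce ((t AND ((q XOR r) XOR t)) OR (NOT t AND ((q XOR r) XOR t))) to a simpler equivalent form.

By distribution ((E AND v) OR (E AND NOT v) = E):
= ((q XOR r) XOR t)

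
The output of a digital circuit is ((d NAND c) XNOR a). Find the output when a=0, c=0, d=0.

Substituting: ((0 NAND 0) XNOR 0)
= 0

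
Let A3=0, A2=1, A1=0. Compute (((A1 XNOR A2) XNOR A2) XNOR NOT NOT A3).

Substituting: (((0 XNOR 1) XNOR 1) XNOR NOT NOT 0)
= 1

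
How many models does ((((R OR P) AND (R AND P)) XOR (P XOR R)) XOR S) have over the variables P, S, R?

Satisfying assignments: (0,0,1), (0,1,0), (1,0,0), (1,0,1)
Count: 4 out of 8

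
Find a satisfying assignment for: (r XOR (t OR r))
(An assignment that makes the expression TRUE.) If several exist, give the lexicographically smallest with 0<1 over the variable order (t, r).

t=1, r=0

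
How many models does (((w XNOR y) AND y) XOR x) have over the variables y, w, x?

Satisfying assignments: (0,0,1), (0,1,1), (1,0,1), (1,1,0)
Count: 4 out of 8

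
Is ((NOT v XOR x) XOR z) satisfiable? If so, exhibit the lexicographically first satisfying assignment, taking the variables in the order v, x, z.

v=0, x=0, z=0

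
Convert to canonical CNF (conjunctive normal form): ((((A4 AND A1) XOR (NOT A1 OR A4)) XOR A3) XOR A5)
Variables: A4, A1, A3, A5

(A4 OR A1 OR A3 OR NOT A5) AND (A4 OR A1 OR NOT A3 OR A5) AND (A4 OR NOT A1 OR A3 OR A5) AND (A4 OR NOT A1 OR NOT A3 OR NOT A5) AND (NOT A4 OR A1 OR A3 OR NOT A5) AND (NOT A4 OR A1 OR NOT A3 OR A5) AND (NOT A4 OR NOT A1 OR A3 OR A5) AND (NOT A4 OR NOT A1 OR NOT A3 OR NOT A5)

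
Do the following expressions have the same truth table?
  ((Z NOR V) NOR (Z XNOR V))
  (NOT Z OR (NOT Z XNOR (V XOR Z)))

No. Counterexample: with Z=0, V=0, Expression 1 = 0 but Expression 2 = 1.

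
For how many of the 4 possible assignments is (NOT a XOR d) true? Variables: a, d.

Satisfying assignments: (0,0), (1,1)
Count: 2 out of 4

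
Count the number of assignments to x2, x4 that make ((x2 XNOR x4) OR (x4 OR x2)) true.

Satisfying assignments: (0,0), (0,1), (1,0), (1,1)
Count: 4 out of 4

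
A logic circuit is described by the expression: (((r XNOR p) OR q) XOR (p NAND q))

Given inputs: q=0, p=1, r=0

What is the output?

Substituting: (((0 XNOR 1) OR 0) XOR (1 NAND 0))
= 1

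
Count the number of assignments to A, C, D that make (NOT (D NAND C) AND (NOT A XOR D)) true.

Satisfying assignments: (1,1,1)
Count: 1 out of 8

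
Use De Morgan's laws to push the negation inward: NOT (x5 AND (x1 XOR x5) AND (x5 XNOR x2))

NOT x5 OR NOT (x1 XOR x5) OR NOT (x5 XNOR x2)
De Morgan's: NOT(AND of terms) = OR of negations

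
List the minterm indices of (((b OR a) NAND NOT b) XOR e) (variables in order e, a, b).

Σm(0, 1, 3, 6) = (NOT e AND NOT a AND NOT b) OR (NOT e AND NOT a AND b) OR (NOT e AND a AND b) OR (e AND a AND NOT b)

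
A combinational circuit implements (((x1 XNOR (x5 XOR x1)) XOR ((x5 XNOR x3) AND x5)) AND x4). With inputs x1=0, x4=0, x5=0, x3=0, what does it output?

Substituting: (((0 XNOR (0 XOR 0)) XOR ((0 XNOR 0) AND 0)) AND 0)
= 0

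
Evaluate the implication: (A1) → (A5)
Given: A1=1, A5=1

Antecedent (A1) = 1; consequent (A5) = 1.
1 → 1 = 1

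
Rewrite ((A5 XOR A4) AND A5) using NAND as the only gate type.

((((A5 NAND (A5 NAND A4)) NAND (A4 NAND (A5 NAND A4))) NAND A5) NAND (((A5 NAND (A5 NAND A4)) NAND (A4 NAND (A5 NAND A4))) NAND A5))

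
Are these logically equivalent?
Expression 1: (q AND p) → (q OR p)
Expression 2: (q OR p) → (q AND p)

No, Converse is not equivalent to original (counterexample: p=0, q=1)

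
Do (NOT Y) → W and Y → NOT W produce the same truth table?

No, Inverse is not equivalent to original (counterexample: W=0, Y=0)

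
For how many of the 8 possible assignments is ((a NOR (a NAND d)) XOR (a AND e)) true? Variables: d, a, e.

Satisfying assignments: (0,1,1), (1,1,1)
Count: 2 out of 8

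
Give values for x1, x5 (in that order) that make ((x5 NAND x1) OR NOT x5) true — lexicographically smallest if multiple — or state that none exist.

x1=0, x5=0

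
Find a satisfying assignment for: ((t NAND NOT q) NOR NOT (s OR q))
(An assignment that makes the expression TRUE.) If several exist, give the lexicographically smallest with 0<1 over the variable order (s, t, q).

s=1, t=1, q=0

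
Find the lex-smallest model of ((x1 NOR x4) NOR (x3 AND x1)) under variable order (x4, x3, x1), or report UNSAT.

x4=0, x3=0, x1=1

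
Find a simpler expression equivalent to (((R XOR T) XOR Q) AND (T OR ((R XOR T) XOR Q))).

By absorption (E AND (E OR v) = E):
= ((R XOR T) XOR Q)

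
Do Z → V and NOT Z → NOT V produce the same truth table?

No, Inverse is not equivalent to original (counterexample: V=0, Z=1)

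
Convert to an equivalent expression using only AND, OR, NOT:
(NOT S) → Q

S OR Q
(Implication elimination: A → B = NOT A OR B)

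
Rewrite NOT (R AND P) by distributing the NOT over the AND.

NOT R OR NOT P
De Morgan's: NOT(AND of terms) = OR of negations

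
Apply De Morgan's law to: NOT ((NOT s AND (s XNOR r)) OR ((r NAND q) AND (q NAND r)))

NOT (NOT s AND (s XNOR r)) AND NOT ((r NAND q) AND (q NAND r))
De Morgan's: NOT(OR of terms) = AND of negations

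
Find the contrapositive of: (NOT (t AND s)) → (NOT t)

Contrapositive: t → (t AND s)
Note: A statement and its contrapositive are logically equivalent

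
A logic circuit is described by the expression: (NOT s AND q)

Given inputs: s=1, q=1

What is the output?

Substituting: (NOT 1 AND 1)
= 0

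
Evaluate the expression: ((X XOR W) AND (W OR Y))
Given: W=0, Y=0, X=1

Substituting: ((1 XOR 0) AND (0 OR 0))
= 0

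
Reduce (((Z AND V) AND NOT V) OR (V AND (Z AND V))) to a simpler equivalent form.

By distribution ((E AND v) OR (E AND NOT v) = E):
= (Z AND V)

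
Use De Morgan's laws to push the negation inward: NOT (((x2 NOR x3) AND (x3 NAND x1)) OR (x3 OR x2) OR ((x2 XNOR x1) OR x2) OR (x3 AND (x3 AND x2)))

NOT ((x2 NOR x3) AND (x3 NAND x1)) AND NOT (x3 OR x2) AND NOT ((x2 XNOR x1) OR x2) AND NOT (x3 AND (x3 AND x2))
De Morgan's: NOT(OR of terms) = AND of negations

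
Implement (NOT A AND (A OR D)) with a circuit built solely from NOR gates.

(((A NOR A) NOR (A NOR A)) NOR (((A NOR D) NOR (A NOR D)) NOR ((A NOR D) NOR (A NOR D))))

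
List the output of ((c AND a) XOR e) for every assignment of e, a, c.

e | a | c | Output
------------------
0 | 0 | 0 | 0
0 | 0 | 1 | 0
0 | 1 | 0 | 0
0 | 1 | 1 | 1
1 | 0 | 0 | 1
1 | 0 | 1 | 1
1 | 1 | 0 | 1
1 | 1 | 1 | 0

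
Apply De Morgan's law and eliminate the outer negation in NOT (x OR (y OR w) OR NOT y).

NOT x AND NOT (y OR w) AND y
De Morgan's: NOT(OR of terms) = AND of negations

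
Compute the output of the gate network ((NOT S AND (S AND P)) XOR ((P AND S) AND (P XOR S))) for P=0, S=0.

Substituting: ((NOT 0 AND (0 AND 0)) XOR ((0 AND 0) AND (0 XOR 0)))
= 0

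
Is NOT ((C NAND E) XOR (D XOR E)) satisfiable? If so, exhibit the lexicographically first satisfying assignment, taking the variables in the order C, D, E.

C=0, D=0, E=1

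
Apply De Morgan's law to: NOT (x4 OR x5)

NOT x4 AND NOT x5
De Morgan's: NOT(OR of terms) = AND of negations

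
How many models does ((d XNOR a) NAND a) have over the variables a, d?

Satisfying assignments: (0,0), (0,1), (1,0)
Count: 3 out of 4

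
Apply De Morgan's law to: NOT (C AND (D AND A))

NOT C OR NOT (D AND A)
De Morgan's: NOT(AND of terms) = OR of negations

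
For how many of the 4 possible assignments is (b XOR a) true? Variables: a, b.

Satisfying assignments: (0,1), (1,0)
Count: 2 out of 4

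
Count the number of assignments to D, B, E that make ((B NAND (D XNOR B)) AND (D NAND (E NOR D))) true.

Satisfying assignments: (0,0,0), (0,0,1), (0,1,0), (0,1,1), (1,0,0), (1,0,1)
Count: 6 out of 8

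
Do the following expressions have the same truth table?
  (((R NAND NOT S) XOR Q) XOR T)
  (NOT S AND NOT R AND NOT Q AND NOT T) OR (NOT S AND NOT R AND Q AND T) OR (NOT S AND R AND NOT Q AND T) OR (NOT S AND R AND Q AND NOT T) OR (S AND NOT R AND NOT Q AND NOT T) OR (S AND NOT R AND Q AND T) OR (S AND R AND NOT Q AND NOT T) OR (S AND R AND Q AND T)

Yes, they are equivalent — the two output columns agree on all 16 assignments:
S | R | Q | T | Expression 1 | Expression 2
-------------------------------------------
0 | 0 | 0 | 0 | 1 | 1
0 | 0 | 0 | 1 | 0 | 0
0 | 0 | 1 | 0 | 0 | 0
0 | 0 | 1 | 1 | 1 | 1
0 | 1 | 0 | 0 | 0 | 0
0 | 1 | 0 | 1 | 1 | 1
0 | 1 | 1 | 0 | 1 | 1
0 | 1 | 1 | 1 | 0 | 0
1 | 0 | 0 | 0 | 1 | 1
1 | 0 | 0 | 1 | 0 | 0
1 | 0 | 1 | 0 | 0 | 0
1 | 0 | 1 | 1 | 1 | 1
1 | 1 | 0 | 0 | 1 | 1
1 | 1 | 0 | 1 | 0 | 0
1 | 1 | 1 | 0 | 0 | 0
1 | 1 | 1 | 1 | 1 | 1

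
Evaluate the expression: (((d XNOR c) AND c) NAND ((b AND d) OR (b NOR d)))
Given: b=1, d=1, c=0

Substituting: (((1 XNOR 0) AND 0) NAND ((1 AND 1) OR (1 NOR 1)))
= 1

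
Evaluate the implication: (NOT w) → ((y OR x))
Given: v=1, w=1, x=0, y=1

Antecedent (NOT w) = 0; consequent ((y OR x)) = 1.
0 → 1 = 1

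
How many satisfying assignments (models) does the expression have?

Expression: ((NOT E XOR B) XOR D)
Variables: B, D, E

Satisfying assignments: (0,0,0), (0,1,1), (1,0,1), (1,1,0)
Count: 4 out of 8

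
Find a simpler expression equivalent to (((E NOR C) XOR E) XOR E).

By XOR self-cancellation ((E XOR v) XOR v = E):
= (E NOR C)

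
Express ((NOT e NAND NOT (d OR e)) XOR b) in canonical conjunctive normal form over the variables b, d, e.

(b OR d OR e) AND (NOT b OR d OR NOT e) AND (NOT b OR NOT d OR e) AND (NOT b OR NOT d OR NOT e)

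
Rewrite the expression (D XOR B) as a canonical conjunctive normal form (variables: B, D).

(B OR D) AND (NOT B OR NOT D)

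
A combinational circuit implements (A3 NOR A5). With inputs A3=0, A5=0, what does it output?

Substituting: (0 NOR 0)
= 1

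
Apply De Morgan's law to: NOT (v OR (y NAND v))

NOT v AND NOT (y NAND v)
De Morgan's: NOT(OR of terms) = AND of negations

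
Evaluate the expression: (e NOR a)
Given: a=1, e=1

Substituting: (1 NOR 1)
= 0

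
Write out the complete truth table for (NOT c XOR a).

c | a | Output
--------------
0 | 0 | 1
0 | 1 | 0
1 | 0 | 0
1 | 1 | 1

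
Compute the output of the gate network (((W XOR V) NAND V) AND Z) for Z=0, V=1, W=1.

Substituting: (((1 XOR 1) NAND 1) AND 0)
= 0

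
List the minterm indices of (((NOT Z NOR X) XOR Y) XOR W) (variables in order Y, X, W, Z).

Σm(1, 2, 6, 7, 8, 11, 12, 13) = (NOT Y AND NOT X AND NOT W AND Z) OR (NOT Y AND NOT X AND W AND NOT Z) OR (NOT Y AND X AND W AND NOT Z) OR (NOT Y AND X AND W AND Z) OR (Y AND NOT X AND NOT W AND NOT Z) OR (Y AND NOT X AND W AND Z) OR (Y AND X AND NOT W AND NOT Z) OR (Y AND X AND NOT W AND Z)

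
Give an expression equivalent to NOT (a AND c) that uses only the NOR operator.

(((a NOR a) NOR (c NOR c)) NOR ((a NOR a) NOR (c NOR c)))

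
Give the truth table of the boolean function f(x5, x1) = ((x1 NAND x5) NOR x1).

x5 | x1 | Output
----------------
0 | 0 | 0
0 | 1 | 0
1 | 0 | 0
1 | 1 | 0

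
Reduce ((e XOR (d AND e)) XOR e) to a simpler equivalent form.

By XOR self-cancellation ((E XOR v) XOR v = E):
= (d AND e)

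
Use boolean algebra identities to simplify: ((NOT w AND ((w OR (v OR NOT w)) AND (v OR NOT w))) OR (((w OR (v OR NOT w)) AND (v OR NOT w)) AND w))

By distribution ((E AND v) OR (E AND NOT v) = E) then absorption (E AND (E OR v) = E):
= (v OR NOT w)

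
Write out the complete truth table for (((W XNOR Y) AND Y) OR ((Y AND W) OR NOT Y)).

W | Y | Output
--------------
0 | 0 | 1
0 | 1 | 0
1 | 0 | 1
1 | 1 | 1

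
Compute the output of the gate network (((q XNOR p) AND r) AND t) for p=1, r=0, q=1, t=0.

Substituting: (((1 XNOR 1) AND 0) AND 0)
= 0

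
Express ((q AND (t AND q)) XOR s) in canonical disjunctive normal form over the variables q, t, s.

(NOT q AND NOT t AND s) OR (NOT q AND t AND s) OR (q AND NOT t AND s) OR (q AND t AND NOT s)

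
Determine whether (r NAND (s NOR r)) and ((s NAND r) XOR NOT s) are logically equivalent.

No. Counterexample: with r=0, s=0, Expression 1 = 1 but Expression 2 = 0.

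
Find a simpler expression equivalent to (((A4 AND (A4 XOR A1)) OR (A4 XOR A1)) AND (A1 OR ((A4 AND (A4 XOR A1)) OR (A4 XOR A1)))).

By absorption (E AND (E OR v) = E) then absorption (E OR (E AND v) = E):
= (A4 XOR A1)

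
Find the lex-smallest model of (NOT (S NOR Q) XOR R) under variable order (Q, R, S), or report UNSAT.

Q=0, R=0, S=1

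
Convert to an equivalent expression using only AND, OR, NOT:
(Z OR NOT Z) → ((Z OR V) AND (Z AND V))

NOT (Z OR NOT Z) OR ((Z OR V) AND (Z AND V))
(Implication elimination: A → B = NOT A OR B)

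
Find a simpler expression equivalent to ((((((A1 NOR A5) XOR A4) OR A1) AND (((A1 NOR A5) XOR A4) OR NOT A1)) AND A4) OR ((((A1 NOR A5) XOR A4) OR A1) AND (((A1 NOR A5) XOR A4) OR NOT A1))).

By absorption (E OR (E AND v) = E) then distribution ((E OR v) AND (E OR NOT v) = E):
= ((A1 NOR A5) XOR A4)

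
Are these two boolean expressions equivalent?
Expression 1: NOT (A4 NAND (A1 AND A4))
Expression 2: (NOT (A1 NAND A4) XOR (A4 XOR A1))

No. Counterexample: with A4=0, A1=1, Expression 1 = 0 but Expression 2 = 1.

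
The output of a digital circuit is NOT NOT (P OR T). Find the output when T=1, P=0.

Substituting: NOT NOT (0 OR 1)
= 1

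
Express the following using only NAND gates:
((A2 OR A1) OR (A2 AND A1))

((((A2 NAND A2) NAND (A1 NAND A1)) NAND ((A2 NAND A2) NAND (A1 NAND A1))) NAND (((A2 NAND A1) NAND (A2 NAND A1)) NAND ((A2 NAND A1) NAND (A2 NAND A1))))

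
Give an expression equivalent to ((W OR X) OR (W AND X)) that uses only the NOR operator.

((((W NOR X) NOR (W NOR X)) NOR ((W NOR W) NOR (X NOR X))) NOR (((W NOR X) NOR (W NOR X)) NOR ((W NOR W) NOR (X NOR X))))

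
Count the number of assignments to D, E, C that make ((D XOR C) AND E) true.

Satisfying assignments: (0,1,1), (1,1,0)
Count: 2 out of 8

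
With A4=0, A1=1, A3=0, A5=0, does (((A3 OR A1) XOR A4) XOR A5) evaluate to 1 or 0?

Substituting: (((0 OR 1) XOR 0) XOR 0)
= 1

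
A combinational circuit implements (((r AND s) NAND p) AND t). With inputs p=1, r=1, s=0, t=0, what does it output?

Substituting: (((1 AND 0) NAND 1) AND 0)
= 0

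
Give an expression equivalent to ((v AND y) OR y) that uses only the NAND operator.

((((v NAND y) NAND (v NAND y)) NAND ((v NAND y) NAND (v NAND y))) NAND (y NAND y))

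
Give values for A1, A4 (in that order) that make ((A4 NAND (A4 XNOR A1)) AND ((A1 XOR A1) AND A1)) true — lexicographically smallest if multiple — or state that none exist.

UNSATISFIABLE - no assignment makes this expression true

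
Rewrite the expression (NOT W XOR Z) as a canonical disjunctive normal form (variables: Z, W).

(NOT Z AND NOT W) OR (Z AND W)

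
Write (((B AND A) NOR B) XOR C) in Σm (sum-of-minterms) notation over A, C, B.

Σm(0, 3, 4, 7) = (NOT A AND NOT C AND NOT B) OR (NOT A AND C AND B) OR (A AND NOT C AND NOT B) OR (A AND C AND B)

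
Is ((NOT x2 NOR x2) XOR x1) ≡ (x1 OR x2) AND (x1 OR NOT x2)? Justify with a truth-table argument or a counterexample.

Yes, they are equivalent — the two output columns agree on all 4 assignments:
x1 | x2 | Expression 1 | Expression 2
-------------------------------------
0 | 0 | 0 | 0
0 | 1 | 0 | 0
1 | 0 | 1 | 1
1 | 1 | 1 | 1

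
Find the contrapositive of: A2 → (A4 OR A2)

Contrapositive: NOT (A4 OR A2) → NOT A2
Note: A statement and its contrapositive are logically equivalent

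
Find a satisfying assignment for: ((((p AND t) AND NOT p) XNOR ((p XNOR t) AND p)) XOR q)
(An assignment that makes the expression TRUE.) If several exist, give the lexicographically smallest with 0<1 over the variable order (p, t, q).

p=0, t=0, q=0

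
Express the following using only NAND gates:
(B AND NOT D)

((B NAND (D NAND D)) NAND (B NAND (D NAND D)))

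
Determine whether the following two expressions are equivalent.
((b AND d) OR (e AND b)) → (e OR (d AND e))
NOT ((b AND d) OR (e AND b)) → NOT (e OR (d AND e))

No, Inverse is not equivalent to original (counterexample: b=0, e=1, d=0)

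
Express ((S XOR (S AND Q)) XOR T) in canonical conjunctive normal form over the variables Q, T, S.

(Q OR T OR S) AND (Q OR NOT T OR NOT S) AND (NOT Q OR T OR S) AND (NOT Q OR T OR NOT S)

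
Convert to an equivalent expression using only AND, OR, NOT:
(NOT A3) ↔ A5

((NOT A3) AND A5) OR (A3 AND NOT A5)
(Biconditional = both true or both false)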